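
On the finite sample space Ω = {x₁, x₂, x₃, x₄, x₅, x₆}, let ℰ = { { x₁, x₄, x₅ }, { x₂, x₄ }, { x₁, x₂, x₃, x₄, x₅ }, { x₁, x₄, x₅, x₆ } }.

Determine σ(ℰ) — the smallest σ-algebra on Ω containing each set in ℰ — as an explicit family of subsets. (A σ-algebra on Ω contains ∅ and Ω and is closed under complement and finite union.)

Begin from { ∅, { x₂, x₄ }, { x₁, x₄, x₅ }, { x₁, x₄, x₅, x₆ }, { x₁, x₂, x₃, x₄, x₅ }, Ω } (that is, ℰ plus ∅ and Ω).
Step 1: 6 new —
  { x₆ }  = ᶜ of { x₁, x₂, x₃, x₄, x₅ }
  { x₂, x₃ }  = ᶜ of { x₁, x₄, x₅, x₆ }
  { x₂, x₃, x₆ }  = ᶜ of { x₁, x₄, x₅ }
  { x₁, x₂, x₄, x₅ }  = { x₁, x₄, x₅ } ∪ { x₂, x₄ }
  { x₁, x₃, x₅, x₆ }  = ᶜ of { x₂, x₄ }
  { x₁, x₂, x₄, x₅, x₆ }  = { x₁, x₄, x₅, x₆ } ∪ { x₂, x₄ }
  — 12 sets.
Step 2 (7 new):
  { x₃ }  = ᶜ of { x₁, x₂, x₄, x₅, x₆ }
  { x₃, x₆ }  = ᶜ of { x₁, x₂, x₄, x₅ }
  { x₂, x₃, x₄ }  = { x₂, x₃ } ∪ { x₂, x₄ }
  { x₂, x₄, x₆ }  = { x₆ } ∪ { x₂, x₄ }
  { x₂, x₃, x₄, x₆ }  = { x₂, x₃, x₆ } ∪ { x₂, x₄ }
  { x₁, x₂, x₃, x₅, x₆ }  = { x₁, x₃, x₅, x₆ } ∪ { x₂, x₃, x₆ }
  { x₁, x₃, x₄, x₅, x₆ }  = { x₁, x₄, x₅ } ∪ { x₁, x₃, x₅, x₆ }
  — 19 sets.
Step 3 (6 new):
  { x₂ }  = ᶜ of { x₁, x₃, x₄, x₅, x₆ }
  { x₄ }  = ᶜ of { x₁, x₂, x₃, x₅, x₆ }
  { x₁, x₅ }  = ᶜ of { x₂, x₃, x₄, x₆ }
  { x₁, x₃, x₅ }  = ᶜ of { x₂, x₄, x₆ }
  { x₁, x₅, x₆ }  = ᶜ of { x₂, x₃, x₄ }
  { x₁, x₃, x₄, x₅ }  = { x₁, x₄, x₅ } ∪ { x₃ }
  — 25 sets.
Step 4: +7 →
  { x₂, x₆ }  = ᶜ of { x₁, x₃, x₄, x₅ }
  { x₃, x₄ }  = { x₃ } ∪ { x₄ }
  { x₄, x₆ }  = { x₆ } ∪ { x₄ }
  { x₁, x₂, x₅ }  = { x₂ } ∪ { x₁, x₅ }
  { x₃, x₄, x₆ }  = { x₃, x₆ } ∪ { x₄ }
  { x₁, x₂, x₃, x₅ }  = { x₁, x₃, x₅ } ∪ { x₂ }
  { x₁, x₂, x₅, x₆ }  = { x₂ } ∪ { x₁, x₅, x₆ }
  — 32 sets.
Step 5: stable.

|σ(ℰ)| = 32.  σ(ℰ) = { ∅, { x₂ }, { x₃ }, { x₄ }, { x₆ }, { x₁, x₅ }, { x₂, x₃ }, { x₂, x₄ }, { x₂, x₆ }, { x₃, x₄ }, { x₃, x₆ }, { x₄, x₆ }, { x₁, x₂, x₅ }, { x₁, x₃, x₅ }, { x₁, x₄, x₅ }, { x₁, x₅, x₆ }, { x₂, x₃, x₄ }, { x₂, x₃, x₆ }, { x₂, x₄, x₆ }, { x₃, x₄, x₆ }, { x₁, x₂, x₃, x₅ }, { x₁, x₂, x₄, x₅ }, { x₁, x₂, x₅, x₆ }, { x₁, x₃, x₄, x₅ }, { x₁, x₃, x₅, x₆ }, { x₁, x₄, x₅, x₆ }, { x₂, x₃, x₄, x₆ }, { x₁, x₂, x₃, x₄, x₅ }, { x₁, x₂, x₃, x₅, x₆ }, { x₁, x₂, x₄, x₅, x₆ }, { x₁, x₃, x₄, x₅, x₆ }, Ω }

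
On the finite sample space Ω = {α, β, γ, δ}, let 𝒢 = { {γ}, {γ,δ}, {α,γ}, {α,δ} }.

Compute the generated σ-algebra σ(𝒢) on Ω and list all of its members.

Start: 𝒢 ∪ {∅, Ω} = { {}, {γ}, {α,γ}, {α,δ}, {γ,δ}, Ω }.
Pass 1. New:
  {α,β}  = complement {γ,δ}
  {β,γ}  = complement {α,δ}
  {β,δ}  = complement {α,γ}
  {α,β,δ}  = complement {γ}
  {α,γ,δ}  = {γ} ∪ {α,δ}
Pass 2: 3 new —
  {β}  = complement {α,γ,δ}
  {α,β,γ}  = {α,β} ∪ {γ}
  {β,γ,δ}  = {γ,δ} ∪ {β,γ}
Pass 3: +2 →
  {α}  = complement {β,γ,δ}
  {δ}  = complement {α,β,γ}
Pass 4: stable.

Therefore σ(𝒢) = { {}, {α}, {β}, {γ}, {δ}, {α,β}, {α,γ}, {α,δ}, {β,γ}, {β,δ}, {γ,δ}, {α,β,γ}, {α,β,δ}, {α,γ,δ}, {β,γ,δ}, Ω } (|σ(𝒢)| = 16).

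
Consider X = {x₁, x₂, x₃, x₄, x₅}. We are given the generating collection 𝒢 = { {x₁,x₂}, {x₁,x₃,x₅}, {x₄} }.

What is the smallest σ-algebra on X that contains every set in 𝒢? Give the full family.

|σ(𝒢)| = 16.  σ(𝒢) = { {}, {x₁}, {x₂}, {x₄}, {x₁,x₂}, {x₁,x₄}, {x₂,x₄}, {x₃,x₅}, {x₁,x₂,x₄}, {x₁,x₃,x₅}, {x₂,x₃,x₅}, {x₃,x₄,x₅}, {x₁,x₂,x₃,x₅}, {x₁,x₃,x₄,x₅}, {x₂,x₃,x₄,x₅}, X }

Check:
Seed the family with 𝒢 together with ∅ and X: { {}, {x₄}, {x₁,x₂}, {x₁,x₃,x₅}, X }.
Iteration 1: 5 new —
  {x₂,x₄}  = {x₁,x₃,x₅}ᶜ
  {x₁,x₂,x₄}  = {x₁,x₂} ∪ {x₄}
  {x₃,x₄,x₅}  = {x₁,x₂}ᶜ
  {x₁,x₂,x₃,x₅}  = {x₄}ᶜ
  {x₁,x₃,x₄,x₅}  = {x₄} ∪ {x₁,x₃,x₅}
  — 10 sets.
Iteration 2 (3 new):
  {x₂}  = {x₁,x₃,x₄,x₅}ᶜ
  {x₃,x₅}  = {x₁,x₂,x₄}ᶜ
  {x₂,x₃,x₄,x₅}  = {x₃,x₄,x₅} ∪ {x₂,x₄}
  — 13 sets.
Iteration 3 adds 2:
  {x₁}  = {x₂,x₃,x₄,x₅}ᶜ
  {x₂,x₃,x₅}  = {x₃,x₅} ∪ {x₂}
  — 15 sets.
Iteration 4. New:
  {x₁,x₄}  = {x₂,x₃,x₅}ᶜ
  — 16 sets.
Iteration 5: no new sets; the family is a σ-algebra.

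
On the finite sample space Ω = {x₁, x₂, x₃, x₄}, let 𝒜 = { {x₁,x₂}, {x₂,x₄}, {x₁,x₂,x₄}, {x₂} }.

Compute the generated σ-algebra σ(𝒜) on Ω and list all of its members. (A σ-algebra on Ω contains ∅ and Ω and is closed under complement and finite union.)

σ(𝒜) = { ∅, {x₁}, {x₂}, {x₃}, {x₄}, {x₁,x₂}, {x₁,x₃}, {x₁,x₄}, {x₂,x₃}, {x₂,x₄}, {x₃,x₄}, {x₁,x₂,x₃}, {x₁,x₂,x₄}, {x₁,x₃,x₄}, {x₂,x₃,x₄}, Ω }

Trace:
Seed the family with 𝒜 together with ∅ and Ω: { ∅, {x₂}, {x₁,x₂}, {x₂,x₄}, {x₁,x₂,x₄}, Ω }.
Round 1. New:
  {x₃}  = ᶜ of {x₁,x₂,x₄}
  {x₁,x₃}  = ᶜ of {x₂,x₄}
  {x₃,x₄}  = ᶜ of {x₁,x₂}
  {x₁,x₃,x₄}  = ᶜ of {x₂}
  — 10 sets.
Round 2 adds 3:
  {x₂,x₃}  = {x₂} ∪ {x₃}
  {x₁,x₂,x₃}  = {x₁,x₂} ∪ {x₃}
  {x₂,x₃,x₄}  = {x₃,x₄} ∪ {x₂}
  — 13 sets.
Round 3: +3 →
  {x₁}  = ᶜ of {x₂,x₃,x₄}
  {x₄}  = ᶜ of {x₁,x₂,x₃}
  {x₁,x₄}  = ᶜ of {x₂,x₃}
  — 16 sets.
Round 4: stable.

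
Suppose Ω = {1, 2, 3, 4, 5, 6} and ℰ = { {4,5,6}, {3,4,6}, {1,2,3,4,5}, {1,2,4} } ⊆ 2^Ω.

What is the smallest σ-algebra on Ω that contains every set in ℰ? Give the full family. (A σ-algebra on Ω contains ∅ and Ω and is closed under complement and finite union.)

Initial family (6 sets): { ∅, {1,2,4}, {3,4,6}, {4,5,6}, {1,2,3,4,5}, Ω }.
Round 1. New:
  {6}  = {1,2,3,4,5}ᶜ
  {1,2,3}  = {4,5,6}ᶜ
  {1,2,5}  = {3,4,6}ᶜ
  {3,5,6}  = {1,2,4}ᶜ
  {3,4,5,6}  = {3,4,6} ∪ {4,5,6}
  {1,2,3,4,6}  = {3,4,6} ∪ {1,2,4}
  {1,2,4,5,6}  = {4,5,6} ∪ {1,2,4}
  — 13 sets.
Round 2: +10 →
  {3}  = {1,2,4,5,6}ᶜ
  {5}  = {1,2,3,4,6}ᶜ
  {1,2}  = {3,4,5,6}ᶜ
  {1,2,3,4}  = {1,2,3} ∪ {1,2,4}
  {1,2,3,5}  = {1,2,3} ∪ {1,2,5}
  {1,2,3,6}  = {1,2,3} ∪ {6}
  {1,2,4,5}  = {1,2,4} ∪ {1,2,5}
  {1,2,4,6}  = {6} ∪ {1,2,4}
  {1,2,5,6}  = {6} ∪ {1,2,5}
  {1,2,3,5,6}  = {1,2,3} ∪ {3,5,6}
  — 23 sets.
Round 3 adds 8:
  {4}  = {1,2,3,5,6}ᶜ
  {3,4}  = {1,2,5,6}ᶜ
  {3,5}  = {1,2,4,6}ᶜ
  {3,6}  = {1,2,4,5}ᶜ
  {4,5}  = {1,2,3,6}ᶜ
  {4,6}  = {1,2,3,5}ᶜ
  {5,6}  = {1,2,3,4}ᶜ
  {1,2,6}  = {1,2} ∪ {6}
  — 31 sets.
Round 4: 1 new —
  {3,4,5}  = {1,2,6}ᶜ
  — 32 sets.
Round 5: already closed under ᶜ and ∪.

Therefore σ(ℰ) = { ∅, {3}, {4}, {5}, {6}, {1,2}, {3,4}, {3,5}, {3,6}, {4,5}, {4,6}, {5,6}, {1,2,3}, {1,2,4}, {1,2,5}, {1,2,6}, {3,4,5}, {3,4,6}, {3,5,6}, {4,5,6}, {1,2,3,4}, {1,2,3,5}, {1,2,3,6}, {1,2,4,5}, {1,2,4,6}, {1,2,5,6}, {3,4,5,6}, {1,2,3,4,5}, {1,2,3,4,6}, {1,2,3,5,6}, {1,2,4,5,6}, Ω } (|σ(ℰ)| = 32).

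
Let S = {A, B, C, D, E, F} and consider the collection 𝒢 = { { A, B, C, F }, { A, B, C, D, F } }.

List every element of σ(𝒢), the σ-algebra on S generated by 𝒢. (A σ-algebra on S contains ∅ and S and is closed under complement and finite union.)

Begin from { {  }, { A, B, C, F }, { A, B, C, D, F }, S } (that is, 𝒢 plus ∅ and S).
Step 1 adds 2:
  { E }  = complement { A, B, C, D, F }
  { D, E }  = complement { A, B, C, F }
Step 2: +1 →
  { A, B, C, E, F }  = { A, B, C, F } ∪ { E }
Step 3: 1 new —
  { D }  = complement { A, B, C, E, F }
Step 4: no new sets; the family is a σ-algebra.

Hence σ(𝒢) has 8 members: { {  }, { D }, { E }, { D, E }, { A, B, C, F }, { A, B, C, D, F }, { A, B, C, E, F }, S }.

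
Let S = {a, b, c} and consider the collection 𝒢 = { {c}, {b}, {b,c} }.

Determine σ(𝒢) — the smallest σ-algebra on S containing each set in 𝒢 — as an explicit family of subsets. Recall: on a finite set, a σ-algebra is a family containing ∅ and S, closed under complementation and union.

Answer: σ(𝒢) = { ∅, {a}, {b}, {c}, {a,b}, {a,c}, {b,c}, S }

Trace:
Initial family (5 sets): { ∅, {b}, {c}, {b,c}, S }.
Step 1 adds 3:
  {a}  = ᶜ of {b,c}
  {a,b}  = ᶜ of {c}
  {a,c}  = ᶜ of {b}
  (now 8)
Step 2: stable.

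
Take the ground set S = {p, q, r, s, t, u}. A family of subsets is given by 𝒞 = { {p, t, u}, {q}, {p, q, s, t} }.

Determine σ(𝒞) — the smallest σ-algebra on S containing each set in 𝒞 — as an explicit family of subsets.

|σ(𝒞)| = 32.  σ(𝒞) = { {}, {q}, {r}, {s}, {u}, {p, t}, {q, r}, {q, s}, {q, u}, {r, s}, {r, u}, {s, u}, {p, q, t}, {p, r, t}, {p, s, t}, {p, t, u}, {q, r, s}, {q, r, u}, {q, s, u}, {r, s, u}, {p, q, r, t}, {p, q, s, t}, {p, q, t, u}, {p, r, s, t}, {p, r, t, u}, {p, s, t, u}, {q, r, s, u}, {p, q, r, s, t}, {p, q, r, t, u}, {p, q, s, t, u}, {p, r, s, t, u}, S }

Check:
Initial family (5 sets): { {}, {q}, {p, t, u}, {p, q, s, t}, S }.
Pass 1: +5 →
  {r, u}  = complement {p, q, s, t}
  {q, r, s}  = complement {p, t, u}
  {p, q, t, u}  = {p, t, u} ∪ {q}
  {p, q, s, t, u}  = {p, t, u} ∪ {p, q, s, t}
  {p, r, s, t, u}  = complement {q}
Pass 2 (7 new):
  {r}  = complement {p, q, s, t, u}
  {r, s}  = complement {p, q, t, u}
  {q, r, u}  = {q} ∪ {r, u}
  {p, r, t, u}  = {p, t, u} ∪ {r, u}
  {q, r, s, u}  = {q, r, s} ∪ {r, u}
  {p, q, r, s, t}  = {q, r, s} ∪ {p, q, s, t}
  {p, q, r, t, u}  = {r, u} ∪ {p, q, t, u}
Pass 3. New:
  {s}  = complement {p, q, r, t, u}
  {u}  = complement {p, q, r, s, t}
  {p, t}  = complement {q, r, s, u}
  {q, r}  = {r} ∪ {q}
  {q, s}  = complement {p, r, t, u}
  {p, s, t}  = complement {q, r, u}
  {r, s, u}  = {r, s} ∪ {r, u}
Pass 4 (8 new):
  {q, u}  = {q} ∪ {u}
  {s, u}  = {u} ∪ {s}
  {p, q, t}  = complement {r, s, u}
  {p, r, t}  = {r} ∪ {p, t}
  {q, s, u}  = {u} ∪ {q, s}
  {p, q, r, t}  = {q, r} ∪ {p, t}
  {p, r, s, t}  = {p, s, t} ∪ {r, s}
  {p, s, t, u}  = complement {q, r}
After Pass 5 the family is unchanged; done.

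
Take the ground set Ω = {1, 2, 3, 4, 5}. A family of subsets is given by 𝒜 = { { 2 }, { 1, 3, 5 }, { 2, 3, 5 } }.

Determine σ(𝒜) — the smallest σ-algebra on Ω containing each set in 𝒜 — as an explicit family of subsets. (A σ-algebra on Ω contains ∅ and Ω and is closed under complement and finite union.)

Take S₀ = 𝒜 ∪ {∅, Ω} = { ∅, { 2 }, { 1, 3, 5 }, { 2, 3, 5 }, Ω }.
Step 1: 4 new —
  { 1, 4 }  = { 2, 3, 5 }ᶜ
  { 2, 4 }  = { 1, 3, 5 }ᶜ
  { 1, 2, 3, 5 }  = { 2, 3, 5 } ∪ { 1, 3, 5 }
  { 1, 3, 4, 5 }  = { 2 }ᶜ
  (now 9)
Step 2: +3 →
  { 4 }  = { 1, 2, 3, 5 }ᶜ
  { 1, 2, 4 }  = { 2 } ∪ { 1, 4 }
  { 2, 3, 4, 5 }  = { 2, 3, 5 } ∪ { 2, 4 }
  (now 12)
Step 3 adds 2:
  { 1 }  = { 2, 3, 4, 5 }ᶜ
  { 3, 5 }  = { 1, 2, 4 }ᶜ
  (now 14)
Step 4: +2 →
  { 1, 2 }  = { 2 } ∪ { 1 }
  { 3, 4, 5 }  = { 4 } ∪ { 3, 5 }
  (now 16)
Step 5: stable.

σ(𝒜) = { ∅, { 1 }, { 2 }, { 4 }, { 1, 2 }, { 1, 4 }, { 2, 4 }, { 3, 5 }, { 1, 2, 4 }, { 1, 3, 5 }, { 2, 3, 5 }, { 3, 4, 5 }, { 1, 2, 3, 5 }, { 1, 3, 4, 5 }, { 2, 3, 4, 5 }, Ω }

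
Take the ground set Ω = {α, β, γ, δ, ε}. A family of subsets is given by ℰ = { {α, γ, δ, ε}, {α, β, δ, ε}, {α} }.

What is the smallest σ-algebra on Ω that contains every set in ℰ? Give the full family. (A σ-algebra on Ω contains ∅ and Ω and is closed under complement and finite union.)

Seed the family with ℰ together with ∅ and Ω: { {}, {α}, {α, β, δ, ε}, {α, γ, δ, ε}, Ω }.
Iteration 1: 3 new —
  {β}  = complement {α, γ, δ, ε}
  {γ}  = complement {α, β, δ, ε}
  {β, γ, δ, ε}  = complement {α}
  — 8 sets.
Iteration 2: 3 new —
  {α, β}  = {β} ∪ {α}
  {α, γ}  = {γ} ∪ {α}
  {β, γ}  = {γ} ∪ {β}
  — 11 sets.
Iteration 3: +4 →
  {α, β, γ}  = {γ} ∪ {α, β}
  {α, δ, ε}  = complement {β, γ}
  {β, δ, ε}  = complement {α, γ}
  {γ, δ, ε}  = complement {α, β}
  — 15 sets.
Iteration 4. New:
  {δ, ε}  = complement {α, β, γ}
  — 16 sets.
After Iteration 5 the family is unchanged; done.

σ(ℰ) = { {}, {α}, {β}, {γ}, {α, β}, {α, γ}, {β, γ}, {δ, ε}, {α, β, γ}, {α, δ, ε}, {β, δ, ε}, {γ, δ, ε}, {α, β, δ, ε}, {α, γ, δ, ε}, {β, γ, δ, ε}, Ω }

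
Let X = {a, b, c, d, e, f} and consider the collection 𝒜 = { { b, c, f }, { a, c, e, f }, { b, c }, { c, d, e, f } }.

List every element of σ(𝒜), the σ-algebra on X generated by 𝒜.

Initial family (6 sets): { ∅, { b, c }, { b, c, f }, { a, c, e, f }, { c, d, e, f }, X }.
Step 1: 7 new —
  { a, b }  = complement { c, d, e, f }
  { b, d }  = complement { a, c, e, f }
  { a, d, e }  = complement { b, c, f }
  { a, d, e, f }  = complement { b, c }
  { a, b, c, e, f }  = { a, c, e, f } ∪ { b, c }
  { a, c, d, e, f }  = { a, c, e, f } ∪ { c, d, e, f }
  { b, c, d, e, f }  = { b, c } ∪ { c, d, e, f }
  [13 total]
Step 2 (11 new):
  { a }  = complement { b, c, d, e, f }
  { b }  = complement { a, c, d, e, f }
  { d }  = complement { a, b, c, e, f }
  { a, b, c }  = { a, b } ∪ { b, c }
  { a, b, d }  = { a, b } ∪ { b, d }
  { b, c, d }  = { b, c } ∪ { b, d }
  { a, b, c, f }  = { a, b } ∪ { b, c, f }
  { a, b, d, e }  = { a, d, e } ∪ { a, b }
  { b, c, d, f }  = { b, c, f } ∪ { b, d }
  { a, b, c, d, e }  = { a, d, e } ∪ { b, c }
  { a, b, d, e, f }  = { a, b } ∪ { a, d, e, f }
  [24 total]
Step 3 adds 11:
  { c }  = complement { a, b, d, e, f }
  { f }  = complement { a, b, c, d, e }
  { a, d }  = { d } ∪ { a }
  { a, e }  = complement { b, c, d, f }
  { c, f }  = complement { a, b, d, e }
  { d, e }  = complement { a, b, c, f }
  { a, e, f }  = complement { b, c, d }
  { c, e, f }  = complement { a, b, d }
  { d, e, f }  = complement { a, b, c }
  { a, b, c, d }  = { b, c, d } ∪ { a, b, c }
  { a, b, c, d, f }  = { b, c, d } ∪ { a, b, c, f }
  [35 total]
Step 4: 25 new —
  { e }  = complement { a, b, c, d, f }
  { a, c }  = { a } ∪ { c }
  { a, f }  = { a } ∪ { f }
  { b, f }  = { b } ∪ { f }
  { c, d }  = { c } ∪ { d }
  { d, f }  = { f } ∪ { d }
  { e, f }  = complement { a, b, c, d }
  { a, b, e }  = { a, b } ∪ { a, e }
  { a, b, f }  = { a, b } ∪ { f }
  { a, c, d }  = { c } ∪ { a, d }
  { a, c, e }  = { c } ∪ { a, e }
  { a, c, f }  = { a } ∪ { c, f }
  { a, d, f }  = { f } ∪ { a, d }
  { b, d, e }  = { b } ∪ { d, e }
  { b, d, f }  = { f } ∪ { b, d }
  { c, d, e }  = { d, e } ∪ { c }
  { c, d, f }  = { c, f } ∪ { d }
  { a, b, c, e }  = { a, b, c } ∪ { a, e }
  { a, b, d, f }  = { f } ∪ { a, b, d }
  { a, b, e, f }  = { a, b } ∪ { a, e, f }
  { a, c, d, e }  = { a, d, e } ∪ { c }
  { a, c, d, f }  = { a, d } ∪ { c, f }
  { b, c, d, e }  = { d, e } ∪ { b, c }
  { b, c, e, f }  = complement { a, d }
  { b, d, e, f }  = { b } ∪ { d, e, f }
  [60 total]
Step 5 adds 4:
  { b, e }  = complement { a, c, d, f }
  { c, e }  = complement { a, b, d, f }
  { b, c, e }  = complement { a, d, f }
  { b, e, f }  = complement { a, c, d }
  [64 total]
Step 6: closed — nothing new.

σ(𝒜) = { ∅, { a }, { b }, { c }, { d }, { e }, { f }, { a, b }, { a, c }, { a, d }, { a, e }, { a, f }, { b, c }, { b, d }, { b, e }, { b, f }, { c, d }, { c, e }, { c, f }, { d, e }, { d, f }, { e, f }, { a, b, c }, { a, b, d }, { a, b, e }, { a, b, f }, { a, c, d }, { a, c, e }, { a, c, f }, { a, d, e }, { a, d, f }, { a, e, f }, { b, c, d }, { b, c, e }, { b, c, f }, { b, d, e }, { b, d, f }, { b, e, f }, { c, d, e }, { c, d, f }, { c, e, f }, { d, e, f }, { a, b, c, d }, { a, b, c, e }, { a, b, c, f }, { a, b, d, e }, { a, b, d, f }, { a, b, e, f }, { a, c, d, e }, { a, c, d, f }, { a, c, e, f }, { a, d, e, f }, { b, c, d, e }, { b, c, d, f }, { b, c, e, f }, { b, d, e, f }, { c, d, e, f }, { a, b, c, d, e }, { a, b, c, d, f }, { a, b, c, e, f }, { a, b, d, e, f }, { a, c, d, e, f }, { b, c, d, e, f }, X }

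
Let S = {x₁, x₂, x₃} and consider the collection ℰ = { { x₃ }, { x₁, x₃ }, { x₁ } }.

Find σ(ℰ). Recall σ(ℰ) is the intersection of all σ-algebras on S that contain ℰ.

Seed the family with ℰ together with ∅ and S: { {}, { x₁ }, { x₃ }, { x₁, x₃ }, S }.
Iteration 1: 3 new —
  { x₂ }  = ᶜ of { x₁, x₃ }
  { x₁, x₂ }  = ᶜ of { x₃ }
  { x₂, x₃ }  = ᶜ of { x₁ }
  [8 total]
Iteration 2: stable.

|σ(ℰ)| = 8.  σ(ℰ) = { {}, { x₁ }, { x₂ }, { x₃ }, { x₁, x₂ }, { x₁, x₃ }, { x₂, x₃ }, S }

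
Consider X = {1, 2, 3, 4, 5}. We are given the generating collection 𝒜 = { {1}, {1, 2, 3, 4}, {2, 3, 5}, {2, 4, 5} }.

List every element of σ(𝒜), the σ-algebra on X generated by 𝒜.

|σ(𝒜)| = 32.  σ(𝒜) = { ∅, {1}, {2}, {3}, {4}, {5}, {1, 2}, {1, 3}, {1, 4}, {1, 5}, {2, 3}, {2, 4}, {2, 5}, {3, 4}, {3, 5}, {4, 5}, {1, 2, 3}, {1, 2, 4}, {1, 2, 5}, {1, 3, 4}, {1, 3, 5}, {1, 4, 5}, {2, 3, 4}, {2, 3, 5}, {2, 4, 5}, {3, 4, 5}, {1, 2, 3, 4}, {1, 2, 3, 5}, {1, 2, 4, 5}, {1, 3, 4, 5}, {2, 3, 4, 5}, X }

Working:
Begin from { ∅, {1}, {2, 3, 5}, {2, 4, 5}, {1, 2, 3, 4}, X } (that is, 𝒜 plus ∅ and X).
Pass 1 adds 6:
  {5}  = {1, 2, 3, 4}ᶜ
  {1, 3}  = {2, 4, 5}ᶜ
  {1, 4}  = {2, 3, 5}ᶜ
  {1, 2, 3, 5}  = {2, 3, 5} ∪ {1}
  {1, 2, 4, 5}  = {2, 4, 5} ∪ {1}
  {2, 3, 4, 5}  = {1}ᶜ
  (now 12)
Pass 2. New:
  {3}  = {1, 2, 4, 5}ᶜ
  {4}  = {1, 2, 3, 5}ᶜ
  {1, 5}  = {5} ∪ {1}
  {1, 3, 4}  = {1, 4} ∪ {1, 3}
  {1, 3, 5}  = {5} ∪ {1, 3}
  {1, 4, 5}  = {5} ∪ {1, 4}
  (now 18)
Pass 3: +8 →
  {2, 3}  = {1, 4, 5}ᶜ
  {2, 4}  = {1, 3, 5}ᶜ
  {2, 5}  = {1, 3, 4}ᶜ
  {3, 4}  = {3} ∪ {4}
  {3, 5}  = {3} ∪ {5}
  {4, 5}  = {4} ∪ {5}
  {2, 3, 4}  = {1, 5}ᶜ
  {1, 3, 4, 5}  = {1, 4, 5} ∪ {3}
  (now 26)
Pass 4. New:
  {2}  = {1, 3, 4, 5}ᶜ
  {1, 2, 3}  = {4, 5}ᶜ
  {1, 2, 4}  = {3, 5}ᶜ
  {1, 2, 5}  = {3, 4}ᶜ
  {3, 4, 5}  = {3, 4} ∪ {5}
  (now 31)
Pass 5 (1 new):
  {1, 2}  = {3, 4, 5}ᶜ
  (now 32)
Pass 6: already closed under ᶜ and ∪.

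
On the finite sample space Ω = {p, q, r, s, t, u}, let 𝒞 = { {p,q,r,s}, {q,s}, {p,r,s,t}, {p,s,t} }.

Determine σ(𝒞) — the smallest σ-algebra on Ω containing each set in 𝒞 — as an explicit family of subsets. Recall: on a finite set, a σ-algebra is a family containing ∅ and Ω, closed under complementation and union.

Start: 𝒞 ∪ {∅, Ω} = { {}, {q,s}, {p,s,t}, {p,q,r,s}, {p,r,s,t}, Ω }.
Step 1: 6 new —
  {q,u}  = {p,r,s,t}ᶜ
  {t,u}  = {p,q,r,s}ᶜ
  {q,r,u}  = {p,s,t}ᶜ
  {p,q,s,t}  = {p,s,t} ∪ {q,s}
  {p,r,t,u}  = {q,s}ᶜ
  {p,q,r,s,t}  = {p,s,t} ∪ {p,q,r,s}
Step 2. New:
  {u}  = {p,q,r,s,t}ᶜ
  {r,u}  = {p,q,s,t}ᶜ
  {q,s,u}  = {q,u} ∪ {q,s}
  {q,t,u}  = {t,u} ∪ {q,u}
  {p,s,t,u}  = {p,s,t} ∪ {t,u}
  {q,r,s,u}  = {q,r,u} ∪ {q,s}
  {q,r,t,u}  = {t,u} ∪ {q,r,u}
  {q,s,t,u}  = {t,u} ∪ {q,s}
  {p,q,r,s,u}  = {q,r,u} ∪ {p,q,r,s}
  {p,q,r,t,u}  = {p,r,t,u} ∪ {q,r,u}
  {p,q,s,t,u}  = {p,s,t} ∪ {q,u}
  {p,r,s,t,u}  = {p,s,t} ∪ {p,r,t,u}
Step 3. New:
  {q}  = {p,r,s,t,u}ᶜ
  {r}  = {p,q,s,t,u}ᶜ
  {s}  = {p,q,r,t,u}ᶜ
  {t}  = {p,q,r,s,u}ᶜ
  {p,r}  = {q,s,t,u}ᶜ
  {p,s}  = {q,r,t,u}ᶜ
  {p,t}  = {q,r,s,u}ᶜ
  {q,r}  = {p,s,t,u}ᶜ
  {p,r,s}  = {q,t,u}ᶜ
  {p,r,t}  = {q,s,u}ᶜ
  {r,t,u}  = {t,u} ∪ {r,u}
  {q,r,s,t,u}  = {q,s,u} ∪ {q,r,t,u}
Step 4 adds 23:
  {p}  = {q,r,s,t,u}ᶜ
  {q,t}  = {q} ∪ {t}
  {r,s}  = {r} ∪ {s}
  {r,t}  = {t} ∪ {r}
  {s,t}  = {t} ∪ {s}
  {s,u}  = {u} ∪ {s}
  {p,q,r}  = {q} ∪ {p,r}
  {p,q,s}  = {r,t,u}ᶜ
  {p,q,t}  = {q} ∪ {p,t}
  {p,r,u}  = {u} ∪ {p,r}
  {p,s,u}  = {u} ∪ {p,s}
  {p,t,u}  = {t,u} ∪ {p,t}
  {q,r,s}  = {r} ∪ {q,s}
  {q,r,t}  = {t} ∪ {q,r}
  {q,s,t}  = {t} ∪ {q,s}
  {r,s,u}  = {r,u} ∪ {s}
  {s,t,u}  = {t,u} ∪ {s}
  {p,q,r,t}  = {p,r,t} ∪ {q}
  {p,q,r,u}  = {q,r,u} ∪ {p,r}
  {p,q,s,u}  = {q,s,u} ∪ {p,s}
  {p,q,t,u}  = {q,u} ∪ {p,t}
  {p,r,s,u}  = {u} ∪ {p,r,s}
  {r,s,t,u}  = {s} ∪ {r,t,u}
Step 5 adds 5:
  {p,q}  = {r,s,t,u}ᶜ
  {p,u}  = {u} ∪ {p}
  {p,q,u}  = {q,u} ∪ {p}
  {r,s,t}  = {r,s} ∪ {s,t}
  {q,r,s,t}  = {q,t} ∪ {r,s}
Step 6: stable.

Hence σ(𝒞) has 64 members: { {}, {p}, {q}, {r}, {s}, {t}, {u}, {p,q}, {p,r}, {p,s}, {p,t}, {p,u}, {q,r}, {q,s}, {q,t}, {q,u}, {r,s}, {r,t}, {r,u}, {s,t}, {s,u}, {t,u}, {p,q,r}, {p,q,s}, {p,q,t}, {p,q,u}, {p,r,s}, {p,r,t}, {p,r,u}, {p,s,t}, {p,s,u}, {p,t,u}, {q,r,s}, {q,r,t}, {q,r,u}, {q,s,t}, {q,s,u}, {q,t,u}, {r,s,t}, {r,s,u}, {r,t,u}, {s,t,u}, {p,q,r,s}, {p,q,r,t}, {p,q,r,u}, {p,q,s,t}, {p,q,s,u}, {p,q,t,u}, {p,r,s,t}, {p,r,s,u}, {p,r,t,u}, {p,s,t,u}, {q,r,s,t}, {q,r,s,u}, {q,r,t,u}, {q,s,t,u}, {r,s,t,u}, {p,q,r,s,t}, {p,q,r,s,u}, {p,q,r,t,u}, {p,q,s,t,u}, {p,r,s,t,u}, {q,r,s,t,u}, Ω }.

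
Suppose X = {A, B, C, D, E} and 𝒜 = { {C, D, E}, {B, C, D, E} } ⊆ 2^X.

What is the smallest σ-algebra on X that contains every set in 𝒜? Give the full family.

σ(𝒜) (8 sets): { {}, {A}, {B}, {A, B}, {C, D, E}, {A, C, D, E}, {B, C, D, E}, X }

Derivation:
Initial family (4 sets): { {}, {C, D, E}, {B, C, D, E}, X }.
Round 1 adds 2:
  {A}  = complement {B, C, D, E}
  {A, B}  = complement {C, D, E}
  (now 6)
Round 2: 1 new —
  {A, C, D, E}  = {C, D, E} ∪ {A}
  (now 7)
Round 3. New:
  {B}  = complement {A, C, D, E}
  (now 8)
Round 4: already closed under ᶜ and ∪.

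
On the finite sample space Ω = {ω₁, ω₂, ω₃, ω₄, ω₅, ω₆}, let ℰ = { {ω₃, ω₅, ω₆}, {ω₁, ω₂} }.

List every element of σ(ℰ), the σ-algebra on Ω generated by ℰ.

|σ(ℰ)| = 8.  σ(ℰ) = { {}, {ω₄}, {ω₁, ω₂}, {ω₁, ω₂, ω₄}, {ω₃, ω₅, ω₆}, {ω₃, ω₄, ω₅, ω₆}, {ω₁, ω₂, ω₃, ω₅, ω₆}, Ω }

Working:
Start: ℰ ∪ {∅, Ω} = { {}, {ω₁, ω₂}, {ω₃, ω₅, ω₆}, Ω }.
Step 1: 3 new —
  {ω₁, ω₂, ω₄}  = complement {ω₃, ω₅, ω₆}
  {ω₃, ω₄, ω₅, ω₆}  = complement {ω₁, ω₂}
  {ω₁, ω₂, ω₃, ω₅, ω₆}  = {ω₁, ω₂} ∪ {ω₃, ω₅, ω₆}
  (now 7)
Step 2: +1 →
  {ω₄}  = complement {ω₁, ω₂, ω₃, ω₅, ω₆}
  (now 8)
Step 3: no new sets; the family is a σ-algebra.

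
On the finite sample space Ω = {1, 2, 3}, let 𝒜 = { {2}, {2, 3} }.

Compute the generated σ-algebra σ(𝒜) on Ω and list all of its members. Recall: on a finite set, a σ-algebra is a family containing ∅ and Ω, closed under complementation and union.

|σ(𝒜)| = 8.  σ(𝒜) = { ∅, {1}, {2}, {3}, {1, 2}, {1, 3}, {2, 3}, Ω }

Trace:
Initial family (4 sets): { ∅, {2}, {2, 3}, Ω }.
Iteration 1. New:
  {1}  = ᶜ of {2, 3}
  {1, 3}  = ᶜ of {2}
Iteration 2 (1 new):
  {1, 2}  = {2} ∪ {1}
Iteration 3 adds 1:
  {3}  = ᶜ of {1, 2}
Iteration 4: no new sets; the family is a σ-algebra.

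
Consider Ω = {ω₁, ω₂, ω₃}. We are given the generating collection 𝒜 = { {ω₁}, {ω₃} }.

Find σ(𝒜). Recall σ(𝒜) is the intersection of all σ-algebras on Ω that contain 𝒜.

σ(𝒜) = { ∅, {ω₁}, {ω₂}, {ω₃}, {ω₁,ω₂}, {ω₁,ω₃}, {ω₂,ω₃}, Ω }

Working:
Take S₀ = 𝒜 ∪ {∅, Ω} = { ∅, {ω₁}, {ω₃}, Ω }.
Step 1 (3 new):
  {ω₁,ω₂}  = Ω∖{ω₃}
  {ω₁,ω₃}  = {ω₃} ∪ {ω₁}
  {ω₂,ω₃}  = Ω∖{ω₁}
  — 7 sets.
Step 2: 1 new —
  {ω₂}  = Ω∖{ω₁,ω₃}
  — 8 sets.
Step 3 adds nothing — fixpoint reached.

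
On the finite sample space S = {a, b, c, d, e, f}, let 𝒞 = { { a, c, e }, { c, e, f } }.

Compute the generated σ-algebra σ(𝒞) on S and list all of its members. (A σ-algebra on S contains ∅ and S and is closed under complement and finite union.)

Initial family (4 sets): { {}, { a, c, e }, { c, e, f }, S }.
Step 1: +3 →
  { a, b, d }  = ᶜ of { c, e, f }
  { b, d, f }  = ᶜ of { a, c, e }
  { a, c, e, f }  = { a, c, e } ∪ { c, e, f }
  (now 7)
Step 2: +4 →
  { b, d }  = ᶜ of { a, c, e, f }
  { a, b, d, f }  = { b, d, f } ∪ { a, b, d }
  { a, b, c, d, e }  = { a, c, e } ∪ { a, b, d }
  { b, c, d, e, f }  = { b, d, f } ∪ { c, e, f }
  (now 11)
Step 3. New:
  { a }  = ᶜ of { b, c, d, e, f }
  { f }  = ᶜ of { a, b, c, d, e }
  { c, e }  = ᶜ of { a, b, d, f }
  (now 14)
Step 4 adds 2:
  { a, f }  = { a } ∪ { f }
  { b, c, d, e }  = { c, e } ∪ { b, d }
  (now 16)
Step 5 adds nothing — fixpoint reached.

Hence σ(𝒞) has 16 members: { {}, { a }, { f }, { a, f }, { b, d }, { c, e }, { a, b, d }, { a, c, e }, { b, d, f }, { c, e, f }, { a, b, d, f }, { a, c, e, f }, { b, c, d, e }, { a, b, c, d, e }, { b, c, d, e, f }, S }.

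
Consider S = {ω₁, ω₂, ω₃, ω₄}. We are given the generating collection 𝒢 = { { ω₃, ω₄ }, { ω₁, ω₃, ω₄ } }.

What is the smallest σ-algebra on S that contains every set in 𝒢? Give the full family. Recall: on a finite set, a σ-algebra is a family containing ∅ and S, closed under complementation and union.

Start: 𝒢 ∪ {∅, S} = { ∅, { ω₃, ω₄ }, { ω₁, ω₃, ω₄ }, S }.
Step 1: +2 →
  { ω₂ }  = ᶜ of { ω₁, ω₃, ω₄ }
  { ω₁, ω₂ }  = ᶜ of { ω₃, ω₄ }
  [6 total]
Step 2: +1 →
  { ω₂, ω₃, ω₄ }  = { ω₃, ω₄ } ∪ { ω₂ }
  [7 total]
Step 3. New:
  { ω₁ }  = ᶜ of { ω₂, ω₃, ω₄ }
  [8 total]
Step 4: closed — nothing new.

Therefore σ(𝒢) = { ∅, { ω₁ }, { ω₂ }, { ω₁, ω₂ }, { ω₃, ω₄ }, { ω₁, ω₃, ω₄ }, { ω₂, ω₃, ω₄ }, S } (|σ(𝒢)| = 8).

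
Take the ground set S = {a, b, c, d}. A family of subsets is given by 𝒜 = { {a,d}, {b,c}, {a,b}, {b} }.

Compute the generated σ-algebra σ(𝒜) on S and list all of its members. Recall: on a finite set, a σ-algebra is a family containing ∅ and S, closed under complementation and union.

|σ(𝒜)| = 16.  σ(𝒜) = { {}, {a}, {b}, {c}, {d}, {a,b}, {a,c}, {a,d}, {b,c}, {b,d}, {c,d}, {a,b,c}, {a,b,d}, {a,c,d}, {b,c,d}, S }

Trace:
Seed the family with 𝒜 together with ∅ and S: { {}, {b}, {a,b}, {a,d}, {b,c}, S }.
Round 1 (4 new):
  {c,d}  = ᶜ of {a,b}
  {a,b,c}  = {b,c} ∪ {a,b}
  {a,b,d}  = {a,d} ∪ {a,b}
  {a,c,d}  = ᶜ of {b}
  — 10 sets.
Round 2: 3 new —
  {c}  = ᶜ of {a,b,d}
  {d}  = ᶜ of {a,b,c}
  {b,c,d}  = {c,d} ∪ {b}
  — 13 sets.
Round 3 (2 new):
  {a}  = ᶜ of {b,c,d}
  {b,d}  = {d} ∪ {b}
  — 15 sets.
Round 4: +1 →
  {a,c}  = ᶜ of {b,d}
  — 16 sets.
Round 5: stable.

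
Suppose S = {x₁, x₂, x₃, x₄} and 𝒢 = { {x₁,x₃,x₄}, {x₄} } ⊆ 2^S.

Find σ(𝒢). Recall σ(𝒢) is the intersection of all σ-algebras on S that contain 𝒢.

Start: 𝒢 ∪ {∅, S} = { {}, {x₄}, {x₁,x₃,x₄}, S }.
Pass 1: +2 →
  {x₂}  = complement {x₁,x₃,x₄}
  {x₁,x₂,x₃}  = complement {x₄}
Pass 2 (1 new):
  {x₂,x₄}  = {x₄} ∪ {x₂}
Pass 3 (1 new):
  {x₁,x₃}  = complement {x₂,x₄}
Pass 4: closed — nothing new.

Hence σ(𝒢) has 8 members: { {}, {x₂}, {x₄}, {x₁,x₃}, {x₂,x₄}, {x₁,x₂,x₃}, {x₁,x₃,x₄}, S }.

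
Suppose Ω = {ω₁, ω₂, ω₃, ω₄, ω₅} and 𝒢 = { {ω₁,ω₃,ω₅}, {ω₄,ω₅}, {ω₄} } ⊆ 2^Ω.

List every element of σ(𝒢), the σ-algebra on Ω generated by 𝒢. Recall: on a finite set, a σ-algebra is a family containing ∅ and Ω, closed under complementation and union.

σ(𝒢) (16 sets): { {}, {ω₂}, {ω₄}, {ω₅}, {ω₁,ω₃}, {ω₂,ω₄}, {ω₂,ω₅}, {ω₄,ω₅}, {ω₁,ω₂,ω₃}, {ω₁,ω₃,ω₄}, {ω₁,ω₃,ω₅}, {ω₂,ω₄,ω₅}, {ω₁,ω₂,ω₃,ω₄}, {ω₁,ω₂,ω₃,ω₅}, {ω₁,ω₃,ω₄,ω₅}, Ω }

Trace:
Take S₀ = 𝒢 ∪ {∅, Ω} = { {}, {ω₄}, {ω₄,ω₅}, {ω₁,ω₃,ω₅}, Ω }.
Step 1 adds 4:
  {ω₂,ω₄}  = Ω∖{ω₁,ω₃,ω₅}
  {ω₁,ω₂,ω₃}  = Ω∖{ω₄,ω₅}
  {ω₁,ω₂,ω₃,ω₅}  = Ω∖{ω₄}
  {ω₁,ω₃,ω₄,ω₅}  = {ω₄,ω₅} ∪ {ω₁,ω₃,ω₅}
  (now 9)
Step 2 adds 3:
  {ω₂}  = Ω∖{ω₁,ω₃,ω₄,ω₅}
  {ω₂,ω₄,ω₅}  = {ω₄,ω₅} ∪ {ω₂,ω₄}
  {ω₁,ω₂,ω₃,ω₄}  = {ω₁,ω₂,ω₃} ∪ {ω₄}
  (now 12)
Step 3. New:
  {ω₅}  = Ω∖{ω₁,ω₂,ω₃,ω₄}
  {ω₁,ω₃}  = Ω∖{ω₂,ω₄,ω₅}
  (now 14)
Step 4: +2 →
  {ω₂,ω₅}  = {ω₂} ∪ {ω₅}
  {ω₁,ω₃,ω₄}  = {ω₁,ω₃} ∪ {ω₄}
  (now 16)
Step 5: stable.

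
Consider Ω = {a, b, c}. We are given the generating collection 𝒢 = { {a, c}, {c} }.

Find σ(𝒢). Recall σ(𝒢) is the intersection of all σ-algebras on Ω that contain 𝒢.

σ(𝒢) = { ∅, {a}, {b}, {c}, {a, b}, {a, c}, {b, c}, Ω }

Derivation:
Seed the family with 𝒢 together with ∅ and Ω: { ∅, {c}, {a, c}, Ω }.
Iteration 1: +2 →
  {b}  = {a, c}ᶜ
  {a, b}  = {c}ᶜ
  |family| = 6
Iteration 2: 1 new —
  {b, c}  = {c} ∪ {b}
  |family| = 7
Iteration 3 adds 1:
  {a}  = {b, c}ᶜ
  |family| = 8
Iteration 4: closed — nothing new.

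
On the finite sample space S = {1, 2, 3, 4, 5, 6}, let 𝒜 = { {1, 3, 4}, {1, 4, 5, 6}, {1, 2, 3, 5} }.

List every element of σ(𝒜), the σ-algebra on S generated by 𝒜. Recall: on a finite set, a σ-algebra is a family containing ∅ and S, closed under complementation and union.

Answer: σ(𝒜) = { {}, {1}, {2}, {3}, {4}, {5}, {6}, {1, 2}, {1, 3}, {1, 4}, {1, 5}, {1, 6}, {2, 3}, {2, 4}, {2, 5}, {2, 6}, {3, 4}, {3, 5}, {3, 6}, {4, 5}, {4, 6}, {5, 6}, {1, 2, 3}, {1, 2, 4}, {1, 2, 5}, {1, 2, 6}, {1, 3, 4}, {1, 3, 5}, {1, 3, 6}, {1, 4, 5}, {1, 4, 6}, {1, 5, 6}, {2, 3, 4}, {2, 3, 5}, {2, 3, 6}, {2, 4, 5}, {2, 4, 6}, {2, 5, 6}, {3, 4, 5}, {3, 4, 6}, {3, 5, 6}, {4, 5, 6}, {1, 2, 3, 4}, {1, 2, 3, 5}, {1, 2, 3, 6}, {1, 2, 4, 5}, {1, 2, 4, 6}, {1, 2, 5, 6}, {1, 3, 4, 5}, {1, 3, 4, 6}, {1, 3, 5, 6}, {1, 4, 5, 6}, {2, 3, 4, 5}, {2, 3, 4, 6}, {2, 3, 5, 6}, {2, 4, 5, 6}, {3, 4, 5, 6}, {1, 2, 3, 4, 5}, {1, 2, 3, 4, 6}, {1, 2, 3, 5, 6}, {1, 2, 4, 5, 6}, {1, 3, 4, 5, 6}, {2, 3, 4, 5, 6}, S }

Check:
Seed the family with 𝒜 together with ∅ and S: { {}, {1, 3, 4}, {1, 2, 3, 5}, {1, 4, 5, 6}, S }.
Iteration 1: +5 →
  {2, 3}  = complement {1, 4, 5, 6}
  {4, 6}  = complement {1, 2, 3, 5}
  {2, 5, 6}  = complement {1, 3, 4}
  {1, 2, 3, 4, 5}  = {1, 3, 4} ∪ {1, 2, 3, 5}
  {1, 3, 4, 5, 6}  = {1, 3, 4} ∪ {1, 4, 5, 6}
  (now 10)
Iteration 2: 9 new —
  {2}  = complement {1, 3, 4, 5, 6}
  {6}  = complement {1, 2, 3, 4, 5}
  {1, 2, 3, 4}  = {1, 3, 4} ∪ {2, 3}
  {1, 3, 4, 6}  = {1, 3, 4} ∪ {4, 6}
  {2, 3, 4, 6}  = {2, 3} ∪ {4, 6}
  {2, 3, 5, 6}  = {2, 5, 6} ∪ {2, 3}
  {2, 4, 5, 6}  = {2, 5, 6} ∪ {4, 6}
  {1, 2, 3, 5, 6}  = {2, 5, 6} ∪ {1, 2, 3, 5}
  {1, 2, 4, 5, 6}  = {1, 4, 5, 6} ∪ {2, 5, 6}
  (now 19)
Iteration 3: +12 →
  {3}  = complement {1, 2, 4, 5, 6}
  {4}  = complement {1, 2, 3, 5, 6}
  {1, 3}  = complement {2, 4, 5, 6}
  {1, 4}  = complement {2, 3, 5, 6}
  {1, 5}  = complement {2, 3, 4, 6}
  {2, 5}  = complement {1, 3, 4, 6}
  {2, 6}  = {2} ∪ {6}
  {5, 6}  = complement {1, 2, 3, 4}
  {2, 3, 6}  = {6} ∪ {2, 3}
  {2, 4, 6}  = {2} ∪ {4, 6}
  {1, 2, 3, 4, 6}  = {2} ∪ {1, 3, 4, 6}
  {2, 3, 4, 5, 6}  = {4, 6} ∪ {2, 3, 5, 6}
  (now 31)
Iteration 4 adds 25:
  {1}  = complement {2, 3, 4, 5, 6}
  {5}  = complement {1, 2, 3, 4, 6}
  {2, 4}  = {2} ∪ {4}
  {3, 4}  = {3} ∪ {4}
  {3, 6}  = {6} ∪ {3}
  {1, 2, 3}  = {2} ∪ {1, 3}
  {1, 2, 4}  = {2} ∪ {1, 4}
  {1, 2, 5}  = {2, 5} ∪ {1, 5}
  {1, 3, 5}  = complement {2, 4, 6}
  {1, 3, 6}  = {6} ∪ {1, 3}
  {1, 4, 5}  = complement {2, 3, 6}
  {1, 4, 6}  = {6} ∪ {1, 4}
  {1, 5, 6}  = {5, 6} ∪ {1, 5}
  {2, 3, 4}  = {2, 3} ∪ {4}
  {2, 3, 5}  = {2, 5} ∪ {3}
  {2, 4, 5}  = {2, 5} ∪ {4}
  {3, 4, 6}  = {3} ∪ {4, 6}
  {3, 5, 6}  = {5, 6} ∪ {3}
  {4, 5, 6}  = {5, 6} ∪ {4}
  {1, 2, 3, 6}  = {2, 3, 6} ∪ {1, 3}
  {1, 2, 4, 5}  = {2, 5} ∪ {1, 4}
  {1, 2, 4, 6}  = {2, 4, 6} ∪ {1, 4}
  {1, 2, 5, 6}  = {2, 5, 6} ∪ {1, 5}
  {1, 3, 4, 5}  = complement {2, 6}
  {1, 3, 5, 6}  = {5, 6} ∪ {1, 3}
  (now 56)
Iteration 5. New:
  {1, 2}  = {2} ∪ {1}
  {1, 6}  = {1} ∪ {6}
  {3, 5}  = complement {1, 2, 4, 6}
  {4, 5}  = complement {1, 2, 3, 6}
  {1, 2, 6}  = {2, 6} ∪ {1}
  {3, 4, 5}  = {3, 4} ∪ {5}
  {2, 3, 4, 5}  = {3, 4} ∪ {2, 4, 5}
  {3, 4, 5, 6}  = {3, 4} ∪ {4, 5, 6}
  (now 64)
Iteration 6: no new sets; the family is a σ-algebra.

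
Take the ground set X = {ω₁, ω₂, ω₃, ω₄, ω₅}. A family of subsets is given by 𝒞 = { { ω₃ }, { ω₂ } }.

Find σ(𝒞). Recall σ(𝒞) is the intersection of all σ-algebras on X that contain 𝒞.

Take S₀ = 𝒞 ∪ {∅, X} = { {  }, { ω₂ }, { ω₃ }, X }.
Step 1 (3 new):
  { ω₂, ω₃ }  = { ω₃ } ∪ { ω₂ }
  { ω₁, ω₂, ω₄, ω₅ }  = complement { ω₃ }
  { ω₁, ω₃, ω₄, ω₅ }  = complement { ω₂ }
  [7 total]
Step 2 adds 1:
  { ω₁, ω₄, ω₅ }  = complement { ω₂, ω₃ }
  [8 total]
Step 3: no new sets; the family is a σ-algebra.

Therefore σ(𝒞) = { {  }, { ω₂ }, { ω₃ }, { ω₂, ω₃ }, { ω₁, ω₄, ω₅ }, { ω₁, ω₂, ω₄, ω₅ }, { ω₁, ω₃, ω₄, ω₅ }, X } (|σ(𝒞)| = 8).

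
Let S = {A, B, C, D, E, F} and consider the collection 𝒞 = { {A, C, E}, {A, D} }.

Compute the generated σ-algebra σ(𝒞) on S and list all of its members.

Start: 𝒞 ∪ {∅, S} = { {}, {A, D}, {A, C, E}, S }.
Step 1: 3 new —
  {B, D, F}  = ᶜ of {A, C, E}
  {A, C, D, E}  = {A, C, E} ∪ {A, D}
  {B, C, E, F}  = ᶜ of {A, D}
  [7 total]
Step 2: 4 new —
  {B, F}  = ᶜ of {A, C, D, E}
  {A, B, D, F}  = {B, D, F} ∪ {A, D}
  {A, B, C, E, F}  = {A, C, E} ∪ {B, C, E, F}
  {B, C, D, E, F}  = {B, D, F} ∪ {B, C, E, F}
  [11 total]
Step 3 (3 new):
  {A}  = ᶜ of {B, C, D, E, F}
  {D}  = ᶜ of {A, B, C, E, F}
  {C, E}  = ᶜ of {A, B, D, F}
  [14 total]
Step 4: +2 →
  {A, B, F}  = {A} ∪ {B, F}
  {C, D, E}  = {C, E} ∪ {D}
  [16 total]
Step 5: closed — nothing new.

σ(𝒞) = { {}, {A}, {D}, {A, D}, {B, F}, {C, E}, {A, B, F}, {A, C, E}, {B, D, F}, {C, D, E}, {A, B, D, F}, {A, C, D, E}, {B, C, E, F}, {A, B, C, E, F}, {B, C, D, E, F}, S }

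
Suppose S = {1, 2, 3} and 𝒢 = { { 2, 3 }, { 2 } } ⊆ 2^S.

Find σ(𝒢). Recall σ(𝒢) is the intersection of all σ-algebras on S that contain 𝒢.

Answer: σ(𝒢) = { ∅, { 1 }, { 2 }, { 3 }, { 1, 2 }, { 1, 3 }, { 2, 3 }, S }

Check:
Seed the family with 𝒢 together with ∅ and S: { ∅, { 2 }, { 2, 3 }, S }.
Iteration 1: 2 new —
  { 1 }  = { 2, 3 }ᶜ
  { 1, 3 }  = { 2 }ᶜ
  [6 total]
Iteration 2 adds 1:
  { 1, 2 }  = { 2 } ∪ { 1 }
  [7 total]
Iteration 3 (1 new):
  { 3 }  = { 1, 2 }ᶜ
  [8 total]
Iteration 4 adds nothing — fixpoint reached.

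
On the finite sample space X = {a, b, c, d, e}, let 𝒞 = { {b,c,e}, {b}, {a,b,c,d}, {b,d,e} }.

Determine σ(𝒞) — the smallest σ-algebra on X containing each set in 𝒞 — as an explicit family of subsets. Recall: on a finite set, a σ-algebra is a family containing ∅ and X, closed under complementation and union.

|σ(𝒞)| = 32.  σ(𝒞) = { ∅, {a}, {b}, {c}, {d}, {e}, {a,b}, {a,c}, {a,d}, {a,e}, {b,c}, {b,d}, {b,e}, {c,d}, {c,e}, {d,e}, {a,b,c}, {a,b,d}, {a,b,e}, {a,c,d}, {a,c,e}, {a,d,e}, {b,c,d}, {b,c,e}, {b,d,e}, {c,d,e}, {a,b,c,d}, {a,b,c,e}, {a,b,d,e}, {a,c,d,e}, {b,c,d,e}, X }

Working:
Take S₀ = 𝒞 ∪ {∅, X} = { ∅, {b}, {b,c,e}, {b,d,e}, {a,b,c,d}, X }.
Pass 1: 5 new —
  {e}  = complement {a,b,c,d}
  {a,c}  = complement {b,d,e}
  {a,d}  = complement {b,c,e}
  {a,c,d,e}  = complement {b}
  {b,c,d,e}  = {b,c,e} ∪ {b,d,e}
  [11 total]
Pass 2. New:
  {a}  = complement {b,c,d,e}
  {b,e}  = {b} ∪ {e}
  {a,b,c}  = {b} ∪ {a,c}
  {a,b,d}  = {b} ∪ {a,d}
  {a,c,d}  = {a,d} ∪ {a,c}
  {a,c,e}  = {e} ∪ {a,c}
  {a,d,e}  = {e} ∪ {a,d}
  {a,b,c,e}  = {b,c,e} ∪ {a,c}
  {a,b,d,e}  = {a,d} ∪ {b,d,e}
  [20 total]
Pass 3: +9 →
  {c}  = complement {a,b,d,e}
  {d}  = complement {a,b,c,e}
  {a,b}  = {b} ∪ {a}
  {a,e}  = {e} ∪ {a}
  {b,c}  = complement {a,d,e}
  {b,d}  = complement {a,c,e}
  {c,e}  = complement {a,b,d}
  {d,e}  = complement {a,b,c}
  {a,b,e}  = {b,e} ∪ {a}
  [29 total]
Pass 4 adds 3:
  {c,d}  = complement {a,b,e}
  {b,c,d}  = complement {a,e}
  {c,d,e}  = complement {a,b}
  [32 total]
Pass 5: stable.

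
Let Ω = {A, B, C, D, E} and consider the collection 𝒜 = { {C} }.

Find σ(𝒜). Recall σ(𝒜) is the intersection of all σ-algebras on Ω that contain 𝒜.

Answer: σ(𝒜) = { ∅, {C}, {A, B, D, E}, Ω }

Check:
Begin from { ∅, {C}, Ω } (that is, 𝒜 plus ∅ and Ω).
Round 1 (1 new):
  {A, B, D, E}  = Ω∖{C}
  |family| = 4
Round 2: closed — nothing new.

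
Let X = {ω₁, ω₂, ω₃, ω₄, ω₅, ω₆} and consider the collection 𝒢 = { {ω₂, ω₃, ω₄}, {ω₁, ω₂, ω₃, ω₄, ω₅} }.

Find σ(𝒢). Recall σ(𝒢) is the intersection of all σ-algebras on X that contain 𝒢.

Answer: σ(𝒢) = { {}, {ω₆}, {ω₁, ω₅}, {ω₁, ω₅, ω₆}, {ω₂, ω₃, ω₄}, {ω₂, ω₃, ω₄, ω₆}, {ω₁, ω₂, ω₃, ω₄, ω₅}, X }

Derivation:
Start: 𝒢 ∪ {∅, X} = { {}, {ω₂, ω₃, ω₄}, {ω₁, ω₂, ω₃, ω₄, ω₅}, X }.
Pass 1 (2 new):
  {ω₆}  = complement {ω₁, ω₂, ω₃, ω₄, ω₅}
  {ω₁, ω₅, ω₆}  = complement {ω₂, ω₃, ω₄}
  |family| = 6
Pass 2: 1 new —
  {ω₂, ω₃, ω₄, ω₆}  = {ω₂, ω₃, ω₄} ∪ {ω₆}
  |family| = 7
Pass 3. New:
  {ω₁, ω₅}  = complement {ω₂, ω₃, ω₄, ω₆}
  |family| = 8
Pass 4: stable.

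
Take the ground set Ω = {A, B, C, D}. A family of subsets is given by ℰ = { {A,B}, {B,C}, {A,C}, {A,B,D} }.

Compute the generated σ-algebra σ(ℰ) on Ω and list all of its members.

Initial family (6 sets): { {}, {A,B}, {A,C}, {B,C}, {A,B,D}, Ω }.
Pass 1: 5 new —
  {C}  = Ω∖{A,B,D}
  {A,D}  = Ω∖{B,C}
  {B,D}  = Ω∖{A,C}
  {C,D}  = Ω∖{A,B}
  {A,B,C}  = {B,C} ∪ {A,B}
  |family| = 11
Pass 2 (3 new):
  {D}  = Ω∖{A,B,C}
  {A,C,D}  = {C,D} ∪ {A,D}
  {B,C,D}  = {C,D} ∪ {B,C}
  |family| = 14
Pass 3: +2 →
  {A}  = Ω∖{B,C,D}
  {B}  = Ω∖{A,C,D}
  |family| = 16
Pass 4: stable.

|σ(ℰ)| = 16.  σ(ℰ) = { {}, {A}, {B}, {C}, {D}, {A,B}, {A,C}, {A,D}, {B,C}, {B,D}, {C,D}, {A,B,C}, {A,B,D}, {A,C,D}, {B,C,D}, Ω }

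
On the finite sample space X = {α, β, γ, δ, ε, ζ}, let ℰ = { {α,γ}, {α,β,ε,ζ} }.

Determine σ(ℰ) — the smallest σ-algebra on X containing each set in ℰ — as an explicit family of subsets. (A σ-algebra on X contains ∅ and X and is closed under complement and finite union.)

Start: ℰ ∪ {∅, X} = { ∅, {α,γ}, {α,β,ε,ζ}, X }.
Step 1. New:
  {γ,δ}  = X∖{α,β,ε,ζ}
  {β,δ,ε,ζ}  = X∖{α,γ}
  {α,β,γ,ε,ζ}  = {α,γ} ∪ {α,β,ε,ζ}
Step 2 adds 4:
  {δ}  = X∖{α,β,γ,ε,ζ}
  {α,γ,δ}  = {γ,δ} ∪ {α,γ}
  {α,β,δ,ε,ζ}  = {β,δ,ε,ζ} ∪ {α,β,ε,ζ}
  {β,γ,δ,ε,ζ}  = {γ,δ} ∪ {β,δ,ε,ζ}
Step 3: +3 →
  {α}  = X∖{β,γ,δ,ε,ζ}
  {γ}  = X∖{α,β,δ,ε,ζ}
  {β,ε,ζ}  = X∖{α,γ,δ}
Step 4. New:
  {α,δ}  = {α} ∪ {δ}
  {β,γ,ε,ζ}  = {γ} ∪ {β,ε,ζ}
Step 5: no new sets; the family is a σ-algebra.

σ(ℰ) = { ∅, {α}, {γ}, {δ}, {α,γ}, {α,δ}, {γ,δ}, {α,γ,δ}, {β,ε,ζ}, {α,β,ε,ζ}, {β,γ,ε,ζ}, {β,δ,ε,ζ}, {α,β,γ,ε,ζ}, {α,β,δ,ε,ζ}, {β,γ,δ,ε,ζ}, X }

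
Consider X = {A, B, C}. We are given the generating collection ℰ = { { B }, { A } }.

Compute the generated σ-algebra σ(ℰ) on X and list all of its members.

Start: ℰ ∪ {∅, X} = { {}, { A }, { B }, X }.
Pass 1. New:
  { A, B }  = { B } ∪ { A }
  { A, C }  = X∖{ B }
  { B, C }  = X∖{ A }
  (now 7)
Pass 2 (1 new):
  { C }  = X∖{ A, B }
  (now 8)
After Pass 3 the family is unchanged; done.

Hence σ(ℰ) has 8 members: { {}, { A }, { B }, { C }, { A, B }, { A, C }, { B, C }, X }.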